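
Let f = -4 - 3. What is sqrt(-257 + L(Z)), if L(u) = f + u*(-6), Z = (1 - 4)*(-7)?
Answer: I*sqrt(390) ≈ 19.748*I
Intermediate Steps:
f = -7
Z = 21 (Z = -3*(-7) = 21)
L(u) = -7 - 6*u (L(u) = -7 + u*(-6) = -7 - 6*u)
sqrt(-257 + L(Z)) = sqrt(-257 + (-7 - 6*21)) = sqrt(-257 + (-7 - 126)) = sqrt(-257 - 133) = sqrt(-390) = I*sqrt(390)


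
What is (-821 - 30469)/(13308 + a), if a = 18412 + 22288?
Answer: -15645/27004 ≈ -0.57936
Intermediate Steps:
a = 40700
(-821 - 30469)/(13308 + a) = (-821 - 30469)/(13308 + 40700) = -31290/54008 = -31290*1/54008 = -15645/27004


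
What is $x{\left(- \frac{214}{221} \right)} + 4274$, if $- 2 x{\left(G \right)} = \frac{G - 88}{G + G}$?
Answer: $\frac{1819441}{428} \approx 4251.0$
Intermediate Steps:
$x{\left(G \right)} = - \frac{-88 + G}{4 G}$ ($x{\left(G \right)} = - \frac{\left(G - 88\right) \frac{1}{G + G}}{2} = - \frac{\left(-88 + G\right) \frac{1}{2 G}}{2} = - \frac{\frac{1}{2} \frac{1}{G} \left(-88 + G\right)}{2} = - \frac{-88 + G}{4 G}$)
$x{\left(- \frac{214}{221} \right)} + 4274 = \frac{88 - - \frac{214}{221}}{4 \left(- \frac{214}{221}\right)} + 4274 = \frac{1}{4} \left(- \frac{221}{214}\right) \left(88 + \frac{214}{221}\right) + 4274 = \frac{1}{4} \left(- \frac{221}{214}\right) \frac{19662}{221} + 4274 = - \frac{9831}{428} + 4274 = \frac{1819441}{428}$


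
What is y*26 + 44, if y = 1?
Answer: 70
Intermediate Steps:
y*26 + 44 = 1*26 + 44 = 26 + 44 = 70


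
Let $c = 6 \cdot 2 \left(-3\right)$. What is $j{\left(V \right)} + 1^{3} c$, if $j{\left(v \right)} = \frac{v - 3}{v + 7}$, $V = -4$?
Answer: $- \frac{115}{3} \approx -38.333$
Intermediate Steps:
$c = -36$ ($c = 12 \left(-3\right) = -36$)
$j{\left(v \right)} = \frac{-3 + v}{7 + v}$
$j{\left(V \right)} + 1^{3} c = \frac{-3 - 4}{7 - 4} + 1^{3} \left(-36\right) = \frac{1}{3} \left(-7\right) + 1 \left(-36\right) = \frac{1}{3} \left(-7\right) - 36 = - \frac{7}{3} - 36 = - \frac{115}{3}$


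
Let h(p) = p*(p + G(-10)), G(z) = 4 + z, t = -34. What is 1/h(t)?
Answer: 1/1360 ≈ 0.00073529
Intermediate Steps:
h(p) = p*(-6 + p) (h(p) = p*(p + (4 - 10)) = p*(p - 6) = p*(-6 + p))
1/h(t) = 1/(-34*(-6 - 34)) = 1/(-34*(-40)) = 1/1360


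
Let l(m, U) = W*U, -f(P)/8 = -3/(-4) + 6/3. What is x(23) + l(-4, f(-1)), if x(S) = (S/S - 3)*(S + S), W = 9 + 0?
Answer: -290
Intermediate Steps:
W = 9
x(S) = -4*S (x(S) = (1 - 3)*(2*S) = -4*S)
f(P) = -22 (f(P) = -8*(-3/(-4) + 6/3) = -8*(-3*(-¼) + 6*(⅓)) = -8*(¾ + 2) = -8*11/4 = -22)
l(m, U) = 9*U
x(23) + l(-4, f(-1)) = -4*23 + 9*(-22) = -92 - 198 = -290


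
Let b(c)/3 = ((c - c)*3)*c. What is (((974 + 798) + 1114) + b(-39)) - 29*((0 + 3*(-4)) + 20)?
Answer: 2654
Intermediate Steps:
b(c) = 0 (b(c) = 3*(((c - c)*3)*c) = 3*((0*3)*c) = 3*(0*c) = 3*0 = 0)
(((974 + 798) + 1114) + b(-39)) - 29*((0 + 3*(-4)) + 20) = (((974 + 798) + 1114) + 0) - 29*((0 + 3*(-4)) + 20) = ((1772 + 1114) + 0) - 29*((0 - 12) + 20) = (2886 + 0) - 29*(-12 + 20) = 2886 - 29*8 = 2886 - 232 = 2654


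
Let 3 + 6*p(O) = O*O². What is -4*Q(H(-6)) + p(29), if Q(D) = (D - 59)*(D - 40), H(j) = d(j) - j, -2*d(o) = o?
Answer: -6407/3 ≈ -2135.7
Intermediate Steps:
d(o) = -o/2
H(j) = -3*j/2 (H(j) = -j/2 - j = -3*j/2)
Q(D) = (-59 + D)*(-40 + D)
p(O) = -½ + O³/6 (p(O) = -½ + (O*O²)/6 = -½ + O³/6)
-4*Q(H(-6)) + p(29) = -4*(2360 + (-3/2*(-6))² - (-297)*(-6)/2) + (-½ + (⅙)*29³) = -4*(2360 + 9² - 99*9) + (-½ + (⅙)*24389) = -4*(2360 + 81 - 891) + (-½ + 24389/6) = -4*1550 + 12193/3 = -6200 + 12193/3 = -6407/3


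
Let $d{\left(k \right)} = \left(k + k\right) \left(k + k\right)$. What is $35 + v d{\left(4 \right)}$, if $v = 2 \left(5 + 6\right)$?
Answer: $1443$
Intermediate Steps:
$v = 22$ ($v = 2 \cdot 11 = 22$)
$d{\left(k \right)} = 4 k^{2}$ ($d{\left(k \right)} = 2 k 2 k = 4 k^{2}$)
$35 + v d{\left(4 \right)} = 35 + 22 \cdot 4 \cdot 4^{2} = 35 + 22 \cdot 4 \cdot 16 = 35 + 22 \cdot 64 = 35 + 1408 = 1443$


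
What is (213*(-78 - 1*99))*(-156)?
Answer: 5881356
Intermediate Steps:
(213*(-78 - 1*99))*(-156) = (213*(-78 - 99))*(-156) = (213*(-177))*(-156) = -37701*(-156) = 5881356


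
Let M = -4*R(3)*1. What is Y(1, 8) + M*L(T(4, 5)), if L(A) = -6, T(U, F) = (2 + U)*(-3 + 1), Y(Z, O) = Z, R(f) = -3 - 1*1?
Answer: -95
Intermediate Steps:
R(f) = -4 (R(f) = -3 - 1 = -4)
T(U, F) = -4 - 2*U (T(U, F) = (2 + U)*(-2) = -4 - 2*U)
M = 16 (M = -4*(-4)*1 = 16*1 = 16)
Y(1, 8) + M*L(T(4, 5)) = 1 + 16*(-6) = 1 - 96 = -95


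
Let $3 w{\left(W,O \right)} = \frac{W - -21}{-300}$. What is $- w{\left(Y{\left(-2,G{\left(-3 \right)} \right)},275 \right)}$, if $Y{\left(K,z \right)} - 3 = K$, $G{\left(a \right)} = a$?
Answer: $\frac{11}{450} \approx 0.024444$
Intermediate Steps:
$Y{\left(K,z \right)} = 3 + K$
$w{\left(W,O \right)} = - \frac{7}{300} - \frac{W}{900}$ ($w{\left(W,O \right)} = \frac{\left(W - -21\right) \frac{1}{-300}}{3} = \frac{\left(W + 21\right) \left(- \frac{1}{300}\right)}{3} = \frac{\left(21 + W\right) \left(- \frac{1}{300}\right)}{3} = \frac{- \frac{7}{100} - \frac{W}{300}}{3} = - \frac{7}{300} - \frac{W}{900}$)
$- w{\left(Y{\left(-2,G{\left(-3 \right)} \right)},275 \right)} = - (- \frac{7}{300} - \frac{3 - 2}{900}) = - (- \frac{7}{300} - \frac{1}{900}) = \left(-1\right) \left(- \frac{11}{450}\right) = \frac{11}{450}$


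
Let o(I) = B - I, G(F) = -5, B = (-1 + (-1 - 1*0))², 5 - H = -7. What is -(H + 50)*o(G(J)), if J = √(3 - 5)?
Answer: -558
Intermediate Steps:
H = 12 (H = 5 - 1*(-7) = 5 + 7 = 12)
J = I*√2 (J = √(-2) = I*√2 ≈ 1.4142*I)
B = 4 (B = (-1 + (-1 + 0))² = (-1 - 1)² = (-2)² = 4)
o(I) = 4 - I
-(H + 50)*o(G(J)) = -(12 + 50)*(4 - 1*(-5)) = -62*(4 + 5) = -62*9 = -1*558 = -558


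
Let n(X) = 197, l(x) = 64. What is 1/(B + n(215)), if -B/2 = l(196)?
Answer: 1/69 ≈ 0.014493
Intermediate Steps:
B = -128 (B = -2*64 = -128)
1/(B + n(215)) = 1/(-128 + 197) = 1/69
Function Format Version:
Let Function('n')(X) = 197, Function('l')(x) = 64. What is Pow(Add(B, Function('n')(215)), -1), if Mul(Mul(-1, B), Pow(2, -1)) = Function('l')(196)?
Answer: Rational(1, 69) ≈ 0.014493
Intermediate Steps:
B = -128 (B = Mul(-2, 64) = -128)
Pow(Add(B, Function('n')(215)), -1) = Pow(Add(-128, 197), -1) = Pow(69, -1) = Rational(1, 69)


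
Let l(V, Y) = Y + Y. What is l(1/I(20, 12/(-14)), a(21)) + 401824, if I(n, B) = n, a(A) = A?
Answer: 401866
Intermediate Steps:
l(V, Y) = 2*Y
l(1/I(20, 12/(-14)), a(21)) + 401824 = 2*21 + 401824 = 42 + 401824 = 401866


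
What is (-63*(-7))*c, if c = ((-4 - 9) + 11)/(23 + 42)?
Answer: -882/65 ≈ -13.569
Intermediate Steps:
c = -2/65 (c = (-13 + 11)/65 = -2*1/65 = -2/65 ≈ -0.030769)
(-63*(-7))*c = -63*(-7)*(-2/65) = 441*(-2/65) = -882/65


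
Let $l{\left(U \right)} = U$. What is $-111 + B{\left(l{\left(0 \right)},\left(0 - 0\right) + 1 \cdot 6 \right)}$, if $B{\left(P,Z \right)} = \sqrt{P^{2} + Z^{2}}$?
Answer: $-105$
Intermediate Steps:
$-111 + B{\left(l{\left(0 \right)},\left(0 - 0\right) + 1 \cdot 6 \right)} = -111 + \sqrt{0^{2} + \left(\left(0 - 0\right) + 1 \cdot 6\right)^{2}} = -111 + \sqrt{0 + \left(\left(0 + 0\right) + 6\right)^{2}} = -111 + \sqrt{0 + \left(0 + 6\right)^{2}} = -111 + \sqrt{0 + 6^{2}} = -111 + \sqrt{0 + 36} = -111 + \sqrt{36} = -111 + 6 = -105$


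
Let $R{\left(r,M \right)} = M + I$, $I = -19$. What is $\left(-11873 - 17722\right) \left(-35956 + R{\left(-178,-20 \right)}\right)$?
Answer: $1065272025$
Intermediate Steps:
$R{\left(r,M \right)} = -19 + M$ ($R{\left(r,M \right)} = M - 19 = -19 + M$)
$\left(-11873 - 17722\right) \left(-35956 + R{\left(-178,-20 \right)}\right) = \left(-11873 - 17722\right) \left(-35956 - 39\right) = - 29595 \left(-35956 - 39\right) = \left(-29595\right) \left(-35995\right) = 1065272025$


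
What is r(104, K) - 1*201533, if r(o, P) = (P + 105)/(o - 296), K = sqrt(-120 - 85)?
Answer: -12898147/64 - I*sqrt(205)/192 ≈ -2.0153e+5 - 0.074572*I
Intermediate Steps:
K = I*sqrt(205) (K = sqrt(-205) = I*sqrt(205) ≈ 14.318*I)
r(o, P) = (105 + P)/(-296 + o)
r(104, K) - 1*201533 = (105 + I*sqrt(205))/(-296 + 104) - 1*201533 = (105 + I*sqrt(205))/(-192) - 201533 = -(105 + I*sqrt(205))/192 - 201533 = (-35/64 - I*sqrt(205)/192) - 201533 = -12898147/64 - I*sqrt(205)/192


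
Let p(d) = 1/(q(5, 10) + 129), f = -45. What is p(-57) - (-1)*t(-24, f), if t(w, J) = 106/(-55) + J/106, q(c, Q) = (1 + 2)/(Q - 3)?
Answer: -3095339/1320495 ≈ -2.3441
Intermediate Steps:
q(c, Q) = 3/(-3 + Q)
t(w, J) = -106/55 + J/106 (t(w, J) = 106*(-1/55) + J*(1/106) = -106/55 + J/106)
p(d) = 7/906 (p(d) = 1/(3/(-3 + 10) + 129) = 1/(3/7 + 129) = 1/(906/7) = 7/906)
p(-57) - (-1)*t(-24, f) = 7/906 - (-1)*(-106/55 + (1/106)*(-45)) = 7/906 - (-1)*(-106/55 - 45/106) = 7/906 - (-1)*(-13711)/5830 = 7/906 - 1*13711/5830 = 7/906 - 13711/5830 = -3095339/1320495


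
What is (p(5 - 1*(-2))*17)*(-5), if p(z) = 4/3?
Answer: -340/3 ≈ -113.33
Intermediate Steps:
p(z) = 4/3 (p(z) = 4*(1/3) = 4/3)
(p(5 - 1*(-2))*17)*(-5) = ((4/3)*17)*(-5) = (68/3)*(-5) = -340/3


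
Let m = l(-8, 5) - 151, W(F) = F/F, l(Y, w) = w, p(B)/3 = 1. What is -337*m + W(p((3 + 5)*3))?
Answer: 49203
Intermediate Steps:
p(B) = 3 (p(B) = 3*1 = 3)
W(F) = 1
m = -146 (m = 5 - 151 = -146)
-337*m + W(p((3 + 5)*3)) = -337*(-146) + 1 = 49202 + 1 = 49203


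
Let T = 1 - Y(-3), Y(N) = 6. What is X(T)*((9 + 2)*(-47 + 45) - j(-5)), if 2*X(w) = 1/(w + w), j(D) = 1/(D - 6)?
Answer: 241/220 ≈ 1.0955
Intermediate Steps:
j(D) = 1/(-6 + D)
T = -5 (T = 1 - 1*6 = 1 - 6 = -5)
X(w) = 1/(4*w) (X(w) = 1/(2*(w + w)) = 1/(2*((2*w))) = (1/(2*w))/2 = 1/(4*w))
X(T)*((9 + 2)*(-47 + 45) - j(-5)) = ((1/4)/(-5))*((9 + 2)*(-47 + 45) - 1/(-6 - 5)) = ((1/4)*(-1/5))*(11*(-2) - 1/(-11)) = -(-22 - 1*(-1/11))/20 = -(-22 + 1/11)/20 = -1/20*(-241/11) = 241/220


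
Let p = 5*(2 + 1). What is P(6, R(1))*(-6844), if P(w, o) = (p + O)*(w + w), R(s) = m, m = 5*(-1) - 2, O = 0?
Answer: -1231920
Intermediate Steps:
p = 15 (p = 5*3 = 15)
m = -7 (m = -5 - 2 = -7)
R(s) = -7
P(w, o) = 30*w (P(w, o) = (15 + 0)*(w + w) = 15*(2*w) = 30*w)
P(6, R(1))*(-6844) = (30*6)*(-6844) = 180*(-6844) = -1231920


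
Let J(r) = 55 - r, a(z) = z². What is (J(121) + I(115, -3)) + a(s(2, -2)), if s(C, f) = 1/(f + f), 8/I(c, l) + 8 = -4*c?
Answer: -123467/1872 ≈ -65.955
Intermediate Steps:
I(c, l) = 8/(-8 - 4*c)
s(C, f) = 1/(2*f)
(J(121) + I(115, -3)) + a(s(2, -2)) = ((55 - 1*121) - 2/(2 + 115)) + ((½)/(-2))² = ((55 - 121) - 2/117) + ((½)*(-½))² = (-66 - 2*1/117) + (-¼)² = (-66 - 2/117) + 1/16 = -7724/117 + 1/16 = -123467/1872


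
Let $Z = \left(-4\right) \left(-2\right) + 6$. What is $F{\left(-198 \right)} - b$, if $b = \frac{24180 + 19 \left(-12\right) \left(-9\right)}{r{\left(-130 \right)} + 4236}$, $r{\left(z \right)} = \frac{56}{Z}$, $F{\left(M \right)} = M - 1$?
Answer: $- \frac{108749}{530} \approx -205.19$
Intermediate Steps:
$F{\left(M \right)} = -1 + M$ ($F{\left(M \right)} = M - 1 = -1 + M$)
$Z = 14$ ($Z = 8 + 6 = 14$)
$r{\left(z \right)} = 4$ ($r{\left(z \right)} = \frac{56}{14} = 56 \cdot \frac{1}{14} = 4$)
$b = \frac{3279}{530}$ ($b = \frac{24180 + 19 \left(-12\right) \left(-9\right)}{4 + 4236} = \frac{24180 - -2052}{4240} = \left(24180 + 2052\right) \frac{1}{4240} = 26232 \cdot \frac{1}{4240} = \frac{3279}{530} \approx 6.1868$)
$F{\left(-198 \right)} - b = \left(-1 - 198\right) - \frac{3279}{530} = -199 - \frac{3279}{530} = - \frac{108749}{530}$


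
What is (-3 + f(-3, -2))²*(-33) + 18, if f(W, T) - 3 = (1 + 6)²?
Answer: -79215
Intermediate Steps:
f(W, T) = 52 (f(W, T) = 3 + (1 + 6)² = 3 + 7² = 3 + 49 = 52)
(-3 + f(-3, -2))²*(-33) + 18 = (-3 + 52)²*(-33) + 18 = 49²*(-33) + 18 = 2401*(-33) + 18 = -79233 + 18 = -79215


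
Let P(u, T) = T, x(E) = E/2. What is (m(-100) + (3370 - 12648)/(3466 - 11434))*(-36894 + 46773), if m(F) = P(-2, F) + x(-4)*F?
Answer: 1327207427/1328 ≈ 9.9940e+5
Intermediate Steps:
x(E) = E/2 (x(E) = E*(½) = E/2)
m(F) = -F (m(F) = F + ((½)*(-4))*F = F - 2*F = -F)
(m(-100) + (3370 - 12648)/(3466 - 11434))*(-36894 + 46773) = (-1*(-100) + (3370 - 12648)/(3466 - 11434))*(-36894 + 46773) = (100 - 9278/(-7968))*9879 = (100 - 9278*(-1/7968))*9879 = (100 + 4639/3984)*9879 = (403039/3984)*9879 = 1327207427/1328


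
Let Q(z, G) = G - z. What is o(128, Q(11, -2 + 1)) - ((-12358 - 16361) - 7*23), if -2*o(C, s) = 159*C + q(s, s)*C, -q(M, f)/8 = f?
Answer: 12560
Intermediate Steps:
q(M, f) = -8*f
o(C, s) = -159*C/2 + 4*C*s (o(C, s) = -(159*C + (-8*s)*C)/2 = -(159*C - 8*C*s)/2 = -159*C/2 + 4*C*s)
o(128, Q(11, -2 + 1)) - ((-12358 - 16361) - 7*23) = (½)*128*(-159 + 8*((-2 + 1) - 1*11)) - ((-12358 - 16361) - 7*23) = (½)*128*(-159 + 8*(-1 - 11)) - (-28719 - 161) = (½)*128*(-159 + 8*(-12)) - 1*(-28880) = (½)*128*(-159 - 96) + 28880 = (½)*128*(-255) + 28880 = -16320 + 28880 = 12560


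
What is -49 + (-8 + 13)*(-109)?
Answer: -594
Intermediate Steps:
-49 + (-8 + 13)*(-109) = -49 + 5*(-109) = -49 - 545 = -594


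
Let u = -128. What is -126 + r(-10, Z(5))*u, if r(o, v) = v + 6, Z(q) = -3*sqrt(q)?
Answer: -894 + 384*sqrt(5) ≈ -35.350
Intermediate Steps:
r(o, v) = 6 + v
-126 + r(-10, Z(5))*u = -126 + (6 - 3*sqrt(5))*(-128) = -126 + (-768 + 384*sqrt(5)) = -894 + 384*sqrt(5)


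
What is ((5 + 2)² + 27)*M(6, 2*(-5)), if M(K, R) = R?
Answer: -760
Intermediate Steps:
((5 + 2)² + 27)*M(6, 2*(-5)) = ((5 + 2)² + 27)*(2*(-5)) = (7² + 27)*(-10) = (49 + 27)*(-10) = 76*(-10) = -760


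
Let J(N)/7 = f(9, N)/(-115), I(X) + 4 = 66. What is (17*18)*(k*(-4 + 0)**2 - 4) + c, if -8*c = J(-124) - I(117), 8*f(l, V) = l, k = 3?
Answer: 99152143/7360 ≈ 13472.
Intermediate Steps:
I(X) = 62 (I(X) = -4 + 66 = 62)
f(l, V) = l/8
J(N) = -63/920 (J(N) = 7*(((1/8)*9)/(-115)) = 7*((9/8)*(-1/115)) = 7*(-9/920) = -63/920)
c = 57103/7360 (c = -(-63/920 - 1*62)/8 = -(-63/920 - 62)/8 = -1/8*(-57103/920) = 57103/7360 ≈ 7.7586)
(17*18)*(k*(-4 + 0)**2 - 4) + c = (17*18)*(3*(-4 + 0)**2 - 4) + 57103/7360 = 306*(3*(-4)**2 - 4) + 57103/7360 = 306*(3*16 - 4) + 57103/7360 = 306*(48 - 4) + 57103/7360 = 306*44 + 57103/7360 = 13464 + 57103/7360 = 99152143/7360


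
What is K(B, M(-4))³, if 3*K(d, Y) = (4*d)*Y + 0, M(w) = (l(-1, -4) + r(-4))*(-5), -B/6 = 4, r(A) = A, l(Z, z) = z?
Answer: -2097152000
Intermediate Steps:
B = -24 (B = -6*4 = -24)
M(w) = 40 (M(w) = (-4 - 4)*(-5) = -8*(-5) = 40)
K(d, Y) = 4*Y*d/3 (K(d, Y) = ((4*d)*Y + 0)/3 = (4*Y*d + 0)/3 = (4*Y*d)/3 = 4*Y*d/3)
K(B, M(-4))³ = ((4/3)*40*(-24))³ = (-1280)³ = -2097152000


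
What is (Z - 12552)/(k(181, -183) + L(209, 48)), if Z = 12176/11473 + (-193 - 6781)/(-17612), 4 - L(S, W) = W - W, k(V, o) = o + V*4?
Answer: -181142410167/7866003530 ≈ -23.029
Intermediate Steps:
k(V, o) = o + 4*V
L(S, W) = 4 (L(S, W) = 4 - (W - W) = 4 - 1*0 = 4 + 0 = 4)
Z = 21032601/14433034 (Z = 12176*(1/11473) - 6974*(-1/17612) = 12176/11473 + 3487/8806 = 21032601/14433034 ≈ 1.4573)
(Z - 12552)/(k(181, -183) + L(209, 48)) = (21032601/14433034 - 12552)/((-183 + 4*181) + 4) = -181142410167/(14433034*((-183 + 724) + 4)) = -181142410167/(14433034*(541 + 4)) = -181142410167/14433034/545 = -181142410167/14433034*1/545 = -181142410167/7866003530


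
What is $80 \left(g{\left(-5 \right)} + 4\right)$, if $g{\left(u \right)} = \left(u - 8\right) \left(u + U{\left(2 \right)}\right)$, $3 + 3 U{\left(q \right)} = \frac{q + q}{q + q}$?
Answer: $\frac{18640}{3} \approx 6213.3$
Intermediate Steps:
$U{\left(q \right)} = - \frac{2}{3}$ ($U{\left(q \right)} = -1 + \frac{\left(q + q\right) \frac{1}{q + q}}{3} = -1 + \frac{2 q \frac{1}{2 q}}{3} = -1 + \frac{1}{3} \cdot 1 = -1 + \frac{1}{3} = - \frac{2}{3}$)
$g{\left(u \right)} = \left(-8 + u\right) \left(- \frac{2}{3} + u\right)$ ($g{\left(u \right)} = \left(u - 8\right) \left(u - \frac{2}{3}\right) = \left(-8 + u\right) \left(- \frac{2}{3} + u\right)$)
$80 \left(g{\left(-5 \right)} + 4\right) = 80 \left(\left(\frac{16}{3} + \left(-5\right)^{2} - - \frac{130}{3}\right) + 4\right) = 80 \left(\left(\frac{16}{3} + 25 + \frac{130}{3}\right) + 4\right) = 80 \left(\frac{221}{3} + 4\right) = 80 \cdot \frac{233}{3} = \frac{18640}{3}$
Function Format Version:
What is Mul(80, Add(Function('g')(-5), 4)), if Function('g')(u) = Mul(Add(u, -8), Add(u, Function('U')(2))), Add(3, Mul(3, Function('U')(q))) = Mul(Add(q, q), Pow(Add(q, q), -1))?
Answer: Rational(18640, 3) ≈ 6213.3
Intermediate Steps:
Function('U')(q) = Rational(-2, 3) (Function('U')(q) = Add(-1, Mul(Rational(1, 3), Mul(Add(q, q), Pow(Add(q, q), -1)))) = Add(-1, Mul(Rational(1, 3), Mul(Mul(2, q), Pow(Mul(2, q), -1)))) = Add(-1, Mul(Rational(1, 3), Mul(Mul(2, q), Mul(Rational(1, 2), Pow(q, -1))))) = Add(-1, Mul(Rational(1, 3), 1)) = Add(-1, Rational(1, 3)) = Rational(-2, 3))
Function('g')(u) = Mul(Add(-8, u), Add(Rational(-2, 3), u)) (Function('g')(u) = Mul(Add(u, -8), Add(u, Rational(-2, 3))) = Mul(Add(-8, u), Add(Rational(-2, 3), u)))
Mul(80, Add(Function('g')(-5), 4)) = Mul(80, Add(Add(Rational(16, 3), Pow(-5, 2), Mul(Rational(-26, 3), -5)), 4)) = Mul(80, Add(Add(Rational(16, 3), 25, Rational(130, 3)), 4)) = Mul(80, Add(Rational(221, 3), 4)) = Mul(80, Rational(233, 3)) = Rational(18640, 3)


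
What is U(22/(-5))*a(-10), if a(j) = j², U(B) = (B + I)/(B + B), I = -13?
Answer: 2175/11 ≈ 197.73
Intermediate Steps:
U(B) = (-13 + B)/(2*B) (U(B) = (B - 13)/(B + B) = (-13 + B)/((2*B)) = (-13 + B)*(1/(2*B)) = (-13 + B)/(2*B))
U(22/(-5))*a(-10) = ((-13 + 22/(-5))/(2*((22/(-5)))))*(-10)² = ((-13 + 22*(-⅕))/(2*((22*(-⅕)))))*100 = ((-13 - 22/5)/(2*(-22/5)))*100 = ((½)*(-5/22)*(-87/5))*100 = (87/44)*100 = 2175/11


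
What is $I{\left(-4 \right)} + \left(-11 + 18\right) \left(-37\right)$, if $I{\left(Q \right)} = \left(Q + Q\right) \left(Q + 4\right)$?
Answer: $-259$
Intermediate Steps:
$I{\left(Q \right)} = 2 Q \left(4 + Q\right)$
$I{\left(-4 \right)} + \left(-11 + 18\right) \left(-37\right) = 2 \left(-4\right) \left(4 - 4\right) + \left(-11 + 18\right) \left(-37\right) = 2 \left(-4\right) 0 + 7 \left(-37\right) = 0 - 259 = -259$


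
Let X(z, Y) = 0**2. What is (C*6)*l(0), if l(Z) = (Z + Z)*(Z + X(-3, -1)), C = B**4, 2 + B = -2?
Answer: 0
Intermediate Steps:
B = -4 (B = -2 - 2 = -4)
X(z, Y) = 0
C = 256 (C = (-4)**4 = 256)
l(Z) = 2*Z**2 (l(Z) = (Z + Z)*(Z + 0) = (2*Z)*Z = 2*Z**2)
(C*6)*l(0) = (256*6)*(2*0**2) = 1536*(2*0) = 1536*0 = 0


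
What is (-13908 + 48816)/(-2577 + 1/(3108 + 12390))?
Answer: -541004184/39938345 ≈ -13.546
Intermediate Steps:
(-13908 + 48816)/(-2577 + 1/(3108 + 12390)) = 34908/(-2577 + 1/15498) = 34908/(-39938345/15498) = 34908*(-15498/39938345) = -541004184/39938345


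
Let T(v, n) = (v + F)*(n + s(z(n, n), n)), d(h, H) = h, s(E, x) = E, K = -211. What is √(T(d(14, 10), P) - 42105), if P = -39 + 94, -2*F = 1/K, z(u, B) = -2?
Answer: I*√7366066126/422 ≈ 203.38*I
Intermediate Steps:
F = 1/422 (F = -½/(-211) = -½*(-1/211) = 1/422 ≈ 0.0023697)
P = 55
T(v, n) = (-2 + n)*(1/422 + v) (T(v, n) = (v + 1/422)*(n - 2) = (1/422 + v)*(-2 + n) = (-2 + n)*(1/422 + v))
√(T(d(14, 10), P) - 42105) = √((-1/211 - 2*14 + (1/422)*55 + 55*14) - 42105) = √((-1/211 - 28 + 55/422 + 770) - 42105) = √(313177/422 - 42105) = √(-17455133/422) = I*√7366066126/422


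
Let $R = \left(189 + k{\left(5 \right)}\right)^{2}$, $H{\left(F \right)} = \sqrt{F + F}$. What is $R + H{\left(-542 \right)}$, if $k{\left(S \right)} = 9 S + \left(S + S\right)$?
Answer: $59536 + 2 i \sqrt{271} \approx 59536.0 + 32.924 i$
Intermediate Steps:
$H{\left(F \right)} = \sqrt{2} \sqrt{F}$ ($H{\left(F \right)} = \sqrt{2 F} = \sqrt{2} \sqrt{F}$)
$k{\left(S \right)} = 11 S$ ($k{\left(S \right)} = 9 S + 2 S = 11 S$)
$R = 59536$ ($R = \left(189 + 11 \cdot 5\right)^{2} = \left(189 + 55\right)^{2} = 244^{2} = 59536$)
$R + H{\left(-542 \right)} = 59536 + \sqrt{2} \sqrt{-542} = 59536 + \sqrt{2} i \sqrt{542} = 59536 + 2 i \sqrt{271}$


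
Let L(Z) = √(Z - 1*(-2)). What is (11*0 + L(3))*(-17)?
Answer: -17*√5 ≈ -38.013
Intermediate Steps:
L(Z) = √(2 + Z) (L(Z) = √(Z + 2) = √(2 + Z))
(11*0 + L(3))*(-17) = (11*0 + √(2 + 3))*(-17) = (0 + √5)*(-17) = √5*(-17) = -17*√5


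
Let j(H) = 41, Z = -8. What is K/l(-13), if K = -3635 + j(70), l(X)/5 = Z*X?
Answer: -1797/260 ≈ -6.9115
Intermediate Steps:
l(X) = -40*X (l(X) = 5*(-8*X) = -40*X)
K = -3594 (K = -3635 + 41 = -3594)
K/l(-13) = -3594/((-40*(-13))) = -3594/520 = -3594*1/520 = -1797/260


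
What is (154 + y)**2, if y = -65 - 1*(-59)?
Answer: 21904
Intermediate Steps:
y = -6 (y = -65 + 59 = -6)
(154 + y)**2 = (154 - 6)**2 = 148**2 = 21904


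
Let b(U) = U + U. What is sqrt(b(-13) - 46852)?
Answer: I*sqrt(46878) ≈ 216.51*I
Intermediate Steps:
b(U) = 2*U
sqrt(b(-13) - 46852) = sqrt(2*(-13) - 46852) = sqrt(-26 - 46852) = sqrt(-46878) = I*sqrt(46878)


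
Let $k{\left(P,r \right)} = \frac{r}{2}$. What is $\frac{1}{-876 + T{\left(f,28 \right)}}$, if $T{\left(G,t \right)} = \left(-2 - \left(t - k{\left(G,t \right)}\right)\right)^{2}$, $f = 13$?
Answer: $- \frac{1}{620} \approx -0.0016129$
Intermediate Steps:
$k{\left(P,r \right)} = \frac{r}{2}$ ($k{\left(P,r \right)} = r \frac{1}{2} = \frac{r}{2}$)
$T{\left(G,t \right)} = \left(-2 - \frac{t}{2}\right)^{2}$ ($T{\left(G,t \right)} = \left(-2 + \left(\frac{t}{2} - t\right)\right)^{2} = \left(-2 - \frac{t}{2}\right)^{2}$)
$\frac{1}{-876 + T{\left(f,28 \right)}} = \frac{1}{-876 + \frac{\left(4 + 28\right)^{2}}{4}} = \frac{1}{-876 + \frac{32^{2}}{4}} = \frac{1}{-876 + \frac{1}{4} \cdot 1024} = \frac{1}{-876 + 256} = \frac{1}{-620} = - \frac{1}{620}$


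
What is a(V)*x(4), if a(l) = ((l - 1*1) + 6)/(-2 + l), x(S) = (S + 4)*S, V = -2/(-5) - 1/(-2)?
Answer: -1888/11 ≈ -171.64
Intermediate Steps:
V = 9/10 (V = -2*(-⅕) - 1*(-½) = ⅖ + ½ = 9/10 ≈ 0.90000)
x(S) = S*(4 + S) (x(S) = (4 + S)*S = S*(4 + S))
a(l) = (5 + l)/(-2 + l) (a(l) = ((l - 1) + 6)/(-2 + l) = ((-1 + l) + 6)/(-2 + l) = (5 + l)/(-2 + l))
a(V)*x(4) = ((5 + 9/10)/(-2 + 9/10))*(4*(4 + 4)) = ((59/10)/(-11/10))*(4*8) = -10/11*59/10*32 = -59/11*32 = -1888/11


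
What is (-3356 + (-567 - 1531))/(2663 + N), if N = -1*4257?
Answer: 2727/797 ≈ 3.4216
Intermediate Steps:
N = -4257
(-3356 + (-567 - 1531))/(2663 + N) = (-3356 + (-567 - 1531))/(2663 - 4257) = (-3356 - 2098)/(-1594) = -5454*(-1/1594) = 2727/797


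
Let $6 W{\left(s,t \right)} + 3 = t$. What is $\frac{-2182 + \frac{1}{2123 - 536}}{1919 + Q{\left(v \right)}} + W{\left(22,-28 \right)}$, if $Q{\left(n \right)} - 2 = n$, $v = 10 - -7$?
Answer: $- \frac{9676732}{1537803} \approx -6.2926$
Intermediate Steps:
$v = 17$ ($v = 10 + 7 = 17$)
$Q{\left(n \right)} = 2 + n$
$W{\left(s,t \right)} = - \frac{1}{2} + \frac{t}{6}$
$\frac{-2182 + \frac{1}{2123 - 536}}{1919 + Q{\left(v \right)}} + W{\left(22,-28 \right)} = \frac{-2182 + \frac{1}{2123 - 536}}{1919 + \left(2 + 17\right)} + \left(- \frac{1}{2} + \frac{1}{6} \left(-28\right)\right) = \frac{-2182 + \frac{1}{1587}}{1919 + 19} - \frac{31}{6} = \frac{-2182 + \frac{1}{1587}}{1938} - \frac{31}{6} = \left(- \frac{3462833}{1587}\right) \frac{1}{1938} - \frac{31}{6} = - \frac{3462833}{3075606} - \frac{31}{6} = - \frac{9676732}{1537803}$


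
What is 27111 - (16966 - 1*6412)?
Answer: 16557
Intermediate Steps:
27111 - (16966 - 1*6412) = 27111 - (16966 - 6412) = 27111 - 1*10554 = 27111 - 10554 = 16557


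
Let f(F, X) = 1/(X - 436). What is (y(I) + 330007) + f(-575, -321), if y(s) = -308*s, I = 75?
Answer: 232328598/757 ≈ 3.0691e+5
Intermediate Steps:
f(F, X) = 1/(-436 + X)
(y(I) + 330007) + f(-575, -321) = (-308*75 + 330007) + 1/(-436 - 321) = (-23100 + 330007) + 1/(-757) = 306907 - 1/757 = 232328598/757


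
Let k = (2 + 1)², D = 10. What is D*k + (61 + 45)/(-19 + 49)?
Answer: 1403/15 ≈ 93.533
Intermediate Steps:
k = 9 (k = 3² = 9)
D*k + (61 + 45)/(-19 + 49) = 10*9 + (61 + 45)/(-19 + 49) = 90 + 106/30 = 90 + 106*(1/30) = 90 + 53/15 = 1403/15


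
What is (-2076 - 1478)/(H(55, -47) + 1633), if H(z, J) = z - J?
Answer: -3554/1735 ≈ -2.0484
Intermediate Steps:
(-2076 - 1478)/(H(55, -47) + 1633) = (-2076 - 1478)/((55 - 1*(-47)) + 1633) = -3554/((55 + 47) + 1633) = -3554/(102 + 1633) = -3554/1735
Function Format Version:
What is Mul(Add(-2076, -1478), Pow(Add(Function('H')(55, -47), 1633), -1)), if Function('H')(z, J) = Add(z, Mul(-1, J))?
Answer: Rational(-3554, 1735) ≈ -2.0484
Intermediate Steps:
Mul(Add(-2076, -1478), Pow(Add(Function('H')(55, -47), 1633), -1)) = Mul(Add(-2076, -1478), Pow(Add(Add(55, Mul(-1, -47)), 1633), -1)) = Mul(-3554, Pow(Add(Add(55, 47), 1633), -1)) = Mul(-3554, Pow(Add(102, 1633), -1)) = Mul(-3554, Pow(1735, -1)) = Mul(-3554, Rational(1, 1735)) = Rational(-3554, 1735)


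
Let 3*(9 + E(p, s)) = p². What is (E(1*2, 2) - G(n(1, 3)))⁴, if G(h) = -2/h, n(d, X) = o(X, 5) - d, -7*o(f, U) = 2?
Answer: 47458321/6561 ≈ 7233.4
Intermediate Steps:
o(f, U) = -2/7 (o(f, U) = -⅐*2 = -2/7)
n(d, X) = -2/7 - d
E(p, s) = -9 + p²/3
(E(1*2, 2) - G(n(1, 3)))⁴ = ((-9 + (1*2)²/3) - (-2)/(-2/7 - 1*1))⁴ = ((-9 + (⅓)*2²) - (-2)/(-2/7 - 1))⁴ = ((-9 + (⅓)*4) - (-2)/(-9/7))⁴ = ((-9 + 4/3) - (-2)*(-7)/9)⁴ = (-23/3 - 1*14/9)⁴ = (-23/3 - 14/9)⁴ = (-83/9)⁴ = 47458321/6561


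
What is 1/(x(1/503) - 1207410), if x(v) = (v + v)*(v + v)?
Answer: -253009/305485596686 ≈ -8.2822e-7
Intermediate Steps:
x(v) = 4*v² (x(v) = (2*v)*(2*v) = 4*v²)
1/(x(1/503) - 1207410) = 1/(4*(1/503)² - 1207410) = 1/(4*(1/253009) - 1207410) = 1/(4/253009 - 1207410) = 1/(-305485596686/253009) = -253009/305485596686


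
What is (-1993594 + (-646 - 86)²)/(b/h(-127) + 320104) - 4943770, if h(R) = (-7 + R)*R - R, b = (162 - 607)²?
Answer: -5426663769786500/1097676221 ≈ -4.9438e+6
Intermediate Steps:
b = 198025 (b = (-445)² = 198025)
h(R) = -R + R*(-7 + R) (h(R) = R*(-7 + R) - R = -R + R*(-7 + R))
(-1993594 + (-646 - 86)²)/(b/h(-127) + 320104) - 4943770 = (-1993594 + (-646 - 86)²)/(198025/((-127*(-8 - 127))) + 320104) - 4943770 = (-1993594 + (-732)²)/(198025/((-127*(-135))) + 320104) - 4943770 = (-1993594 + 535824)/(198025/17145 + 320104) - 4943770 = -1457770/(198025*(1/17145) + 320104) - 4943770 = -1457770/(39605/3429 + 320104) - 4943770 = -1457770/1097676221/3429 - 4943770 = -1457770*3429/1097676221 - 4943770 = -4998693330/1097676221 - 4943770 = -5426663769786500/1097676221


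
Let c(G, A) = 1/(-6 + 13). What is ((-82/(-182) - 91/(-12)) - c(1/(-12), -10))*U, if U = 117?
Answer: 3693/4 ≈ 923.25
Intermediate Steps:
c(G, A) = ⅐ (c(G, A) = 1/7 = ⅐)
((-82/(-182) - 91/(-12)) - c(1/(-12), -10))*U = ((-82/(-182) - 91/(-12)) - 1*⅐)*117 = ((-82*(-1/182) - 91*(-1/12)) - ⅐)*117 = ((41/91 + 91/12) - ⅐)*117 = (8773/1092 - ⅐)*117 = (1231/156)*117 = 3693/4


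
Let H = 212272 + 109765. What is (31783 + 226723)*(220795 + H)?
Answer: 140325328992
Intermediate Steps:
H = 322037
(31783 + 226723)*(220795 + H) = (31783 + 226723)*(220795 + 322037) = 258506*542832 = 140325328992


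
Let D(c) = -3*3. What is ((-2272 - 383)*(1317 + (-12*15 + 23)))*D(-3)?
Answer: 27718200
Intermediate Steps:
D(c) = -9
((-2272 - 383)*(1317 + (-12*15 + 23)))*D(-3) = ((-2272 - 383)*(1317 + (-12*15 + 23)))*(-9) = -2655*(1317 + (-180 + 23))*(-9) = -2655*(1317 - 157)*(-9) = -2655*1160*(-9) = -3079800*(-9) = 27718200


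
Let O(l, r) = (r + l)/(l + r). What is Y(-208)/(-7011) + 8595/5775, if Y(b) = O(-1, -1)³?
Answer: 4016918/2699235 ≈ 1.4882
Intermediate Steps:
O(l, r) = 1 (O(l, r) = (l + r)/(l + r) = 1)
Y(b) = 1 (Y(b) = 1³ = 1)
Y(-208)/(-7011) + 8595/5775 = 1/(-7011) + 8595/5775 = 1*(-1/7011) + 8595*(1/5775) = -1/7011 + 573/385 = 4016918/2699235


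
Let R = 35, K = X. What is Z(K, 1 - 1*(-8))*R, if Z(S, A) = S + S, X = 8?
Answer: 560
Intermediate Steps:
K = 8
Z(S, A) = 2*S
Z(K, 1 - 1*(-8))*R = (2*8)*35 = 16*35 = 560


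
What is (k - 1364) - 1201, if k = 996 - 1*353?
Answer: -1922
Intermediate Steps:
k = 643 (k = 996 - 353 = 643)
(k - 1364) - 1201 = (643 - 1364) - 1201 = -721 - 1201 = -1922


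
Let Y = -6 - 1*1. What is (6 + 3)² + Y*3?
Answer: 60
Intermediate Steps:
Y = -7 (Y = -6 - 1 = -7)
(6 + 3)² + Y*3 = (6 + 3)² - 7*3 = 9² - 21 = 81 - 21 = 60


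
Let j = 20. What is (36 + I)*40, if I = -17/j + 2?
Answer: 1486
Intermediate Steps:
I = 23/20 (I = -17/20 + 2 = 23/20 ≈ 1.1500)
(36 + I)*40 = (36 + 23/20)*40 = (743/20)*40 = 1486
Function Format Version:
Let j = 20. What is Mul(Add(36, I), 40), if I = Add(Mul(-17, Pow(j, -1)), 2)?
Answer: 1486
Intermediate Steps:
I = Rational(23, 20) (I = Add(Mul(-17, Pow(20, -1)), 2) = Add(Mul(-17, Rational(1, 20)), 2) = Add(Rational(-17, 20), 2) = Rational(23, 20) ≈ 1.1500)
Mul(Add(36, I), 40) = Mul(Add(36, Rational(23, 20)), 40) = Mul(Rational(743, 20), 40) = 1486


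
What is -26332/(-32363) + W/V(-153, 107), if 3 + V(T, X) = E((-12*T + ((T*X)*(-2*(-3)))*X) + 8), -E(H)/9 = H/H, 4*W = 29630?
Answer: -478825877/776712 ≈ -616.48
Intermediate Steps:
W = 14815/2 (W = (¼)*29630 = 14815/2 ≈ 7407.5)
E(H) = -9 (E(H) = -9*H/H = -9*1 = -9)
V(T, X) = -12 (V(T, X) = -3 - 9 = -12)
-26332/(-32363) + W/V(-153, 107) = -26332/(-32363) + (14815/2)/(-12) = -26332*(-1/32363) + (14815/2)*(-1/12) = 26332/32363 - 14815/24 = -478825877/776712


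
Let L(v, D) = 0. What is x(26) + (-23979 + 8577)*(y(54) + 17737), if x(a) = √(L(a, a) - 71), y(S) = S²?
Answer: -318097506 + I*√71 ≈ -3.181e+8 + 8.4261*I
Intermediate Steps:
x(a) = I*√71 (x(a) = √(0 - 71) = √(-71) = I*√71)
x(26) + (-23979 + 8577)*(y(54) + 17737) = I*√71 + (-23979 + 8577)*(54² + 17737) = I*√71 - 15402*(2916 + 17737) = I*√71 - 15402*20653 = I*√71 - 318097506 = -318097506 + I*√71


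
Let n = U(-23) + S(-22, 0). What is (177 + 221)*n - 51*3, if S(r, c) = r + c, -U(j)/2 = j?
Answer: 9399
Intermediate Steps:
U(j) = -2*j
S(r, c) = c + r
n = 24 (n = -2*(-23) + (0 - 22) = 46 - 22 = 24)
(177 + 221)*n - 51*3 = (177 + 221)*24 - 51*3 = 398*24 - 153 = 9552 - 153 = 9399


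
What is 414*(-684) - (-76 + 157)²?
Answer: -289737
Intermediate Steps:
414*(-684) - (-76 + 157)² = -283176 - 1*81² = -283176 - 1*6561 = -283176 - 6561 = -289737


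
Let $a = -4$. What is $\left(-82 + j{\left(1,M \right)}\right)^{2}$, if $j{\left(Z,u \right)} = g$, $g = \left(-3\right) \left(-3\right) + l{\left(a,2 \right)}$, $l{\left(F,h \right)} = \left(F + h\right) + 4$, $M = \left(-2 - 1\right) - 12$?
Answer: $5041$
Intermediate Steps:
$M = -15$ ($M = -3 - 12 = -15$)
$l{\left(F,h \right)} = 4 + F + h$
$g = 11$ ($g = \left(-3\right) \left(-3\right) + \left(4 - 4 + 2\right) = 9 + 2 = 11$)
$j{\left(Z,u \right)} = 11$
$\left(-82 + j{\left(1,M \right)}\right)^{2} = \left(-82 + 11\right)^{2} = \left(-71\right)^{2} = 5041$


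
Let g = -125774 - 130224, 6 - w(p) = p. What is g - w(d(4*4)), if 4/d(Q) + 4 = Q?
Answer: -768011/3 ≈ -2.5600e+5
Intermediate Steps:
d(Q) = 4/(-4 + Q)
w(p) = 6 - p
g = -255998
g - w(d(4*4)) = -255998 - (6 - 4/(-4 + 4*4)) = -255998 - (6 - 4/(-4 + 16)) = -255998 - (6 - 4/12) = -255998 - (6 - 1*1/3) = -255998 - (6 - 1/3) = -255998 - 1*17/3 = -255998 - 17/3 = -768011/3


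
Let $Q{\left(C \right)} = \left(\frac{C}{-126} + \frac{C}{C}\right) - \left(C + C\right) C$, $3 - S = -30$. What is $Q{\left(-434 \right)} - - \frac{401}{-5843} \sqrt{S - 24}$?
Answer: $- \frac{19809931051}{52587} \approx -3.7671 \cdot 10^{5}$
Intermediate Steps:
$S = 33$ ($S = 3 - -30 = 3 + 30 = 33$)
$Q{\left(C \right)} = 1 - 2 C^{2} - \frac{C}{126}$ ($Q{\left(C \right)} = \left(C \left(- \frac{1}{126}\right) + 1\right) - 2 C C = \left(- \frac{C}{126} + 1\right) - 2 C^{2} = \left(1 - \frac{C}{126}\right) - 2 C^{2} = 1 - 2 C^{2} - \frac{C}{126}$)
$Q{\left(-434 \right)} - - \frac{401}{-5843} \sqrt{S - 24} = \left(1 - 2 \left(-434\right)^{2} - - \frac{31}{9}\right) - - \frac{401}{-5843} \sqrt{33 - 24} = \left(1 - 376712 + \frac{31}{9}\right) - \left(-401\right) \left(- \frac{1}{5843}\right) \sqrt{9} = \left(1 - 376712 + \frac{31}{9}\right) - \frac{401}{5843} \cdot 3 = - \frac{3390368}{9} - \frac{1203}{5843} = - \frac{19809931051}{52587}$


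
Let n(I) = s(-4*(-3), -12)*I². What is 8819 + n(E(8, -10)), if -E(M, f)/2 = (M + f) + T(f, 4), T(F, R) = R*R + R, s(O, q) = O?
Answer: 24371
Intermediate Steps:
T(F, R) = R + R² (T(F, R) = R² + R = R + R²)
E(M, f) = -40 - 2*M - 2*f (E(M, f) = -2*((M + f) + 4*(1 + 4)) = -2*((M + f) + 4*5) = -2*((M + f) + 20) = -2*(20 + M + f) = -40 - 2*M - 2*f)
n(I) = 12*I² (n(I) = (-4*(-3))*I² = 12*I²)
8819 + n(E(8, -10)) = 8819 + 12*(-40 - 2*8 - 2*(-10))² = 8819 + 12*(-40 - 16 + 20)² = 8819 + 12*(-36)² = 8819 + 12*1296 = 8819 + 15552 = 24371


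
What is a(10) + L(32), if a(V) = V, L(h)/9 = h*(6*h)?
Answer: 55306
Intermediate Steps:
L(h) = 54*h² (L(h) = 9*(h*(6*h)) = 9*(6*h²) = 54*h²)
a(10) + L(32) = 10 + 54*32² = 10 + 54*1024 = 10 + 55296 = 55306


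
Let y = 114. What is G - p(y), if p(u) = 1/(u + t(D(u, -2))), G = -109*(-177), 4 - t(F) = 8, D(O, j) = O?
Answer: 2122229/110 ≈ 19293.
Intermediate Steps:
t(F) = -4 (t(F) = 4 - 1*8 = 4 - 8 = -4)
G = 19293
p(u) = 1/(-4 + u) (p(u) = 1/(u - 4) = 1/(-4 + u))
G - p(y) = 19293 - 1/(-4 + 114) = 19293 - 1/110 = 2122229/110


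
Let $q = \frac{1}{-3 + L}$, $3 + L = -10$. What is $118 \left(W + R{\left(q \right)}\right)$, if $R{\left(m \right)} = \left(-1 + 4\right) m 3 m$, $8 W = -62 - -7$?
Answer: $- \frac{103309}{128} \approx -807.1$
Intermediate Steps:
$L = -13$ ($L = -3 - 10 = -13$)
$q = - \frac{1}{16}$ ($q = \frac{1}{-3 - 13} = \frac{1}{-16} = - \frac{1}{16} \approx -0.0625$)
$W = - \frac{55}{8}$ ($W = \frac{-62 - -7}{8} = \frac{-62 + 7}{8} = \frac{1}{8} \left(-55\right) = - \frac{55}{8} \approx -6.875$)
$R{\left(m \right)} = 9 m^{2}$ ($R{\left(m \right)} = 3 m 3 m = 9 m m = 9 m^{2}$)
$118 \left(W + R{\left(q \right)}\right) = 118 \left(- \frac{55}{8} + 9 \left(- \frac{1}{16}\right)^{2}\right) = 118 \left(- \frac{55}{8} + 9 \cdot \frac{1}{256}\right) = 118 \left(- \frac{55}{8} + \frac{9}{256}\right) = 118 \left(- \frac{1751}{256}\right) = - \frac{103309}{128}$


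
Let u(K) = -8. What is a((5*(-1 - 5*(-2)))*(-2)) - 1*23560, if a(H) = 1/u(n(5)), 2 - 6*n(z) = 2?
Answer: -188481/8 ≈ -23560.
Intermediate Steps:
n(z) = 0 (n(z) = ⅓ - ⅙*2 = ⅓ - ⅓ = 0)
a(H) = -⅛ (a(H) = 1/(-8) = -⅛)
a((5*(-1 - 5*(-2)))*(-2)) - 1*23560 = -⅛ - 1*23560 = -⅛ - 23560 = -188481/8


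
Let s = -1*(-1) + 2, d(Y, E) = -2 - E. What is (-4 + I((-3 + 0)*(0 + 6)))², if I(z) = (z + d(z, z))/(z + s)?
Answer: 3364/225 ≈ 14.951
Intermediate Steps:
s = 3 (s = 1 + 2 = 3)
I(z) = -2/(3 + z) (I(z) = (z + (-2 - z))/(z + 3) = -2/(3 + z))
(-4 + I((-3 + 0)*(0 + 6)))² = (-4 - 2/(3 + (-3 + 0)*(0 + 6)))² = (-4 - 2/(3 - 3*6))² = (-4 - 2/(3 - 18))² = (-4 - 2/(-15))² = (-4 - 2*(-1/15))² = (-4 + 2/15)² = (-58/15)² = 3364/225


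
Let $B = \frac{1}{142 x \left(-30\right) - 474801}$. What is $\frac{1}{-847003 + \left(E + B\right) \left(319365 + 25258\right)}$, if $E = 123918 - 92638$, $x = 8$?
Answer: $\frac{508881}{5485208165796374} \approx 9.2773 \cdot 10^{-11}$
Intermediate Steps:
$E = 31280$ ($E = 123918 - 92638 = 31280$)
$B = - \frac{1}{508881}$ ($B = \frac{1}{142 \cdot 8 \left(-30\right) - 474801} = \frac{1}{142 \left(-240\right) - 474801} = \frac{1}{-34080 - 474801} = \frac{1}{-508881} = - \frac{1}{508881} \approx -1.9651 \cdot 10^{-6}$)
$\frac{1}{-847003 + \left(E + B\right) \left(319365 + 25258\right)} = \frac{1}{-847003 + \left(31280 - \frac{1}{508881}\right) \left(319365 + 25258\right)} = \frac{1}{-847003 + \frac{15917797679}{508881} \cdot 344623} = \frac{1}{-847003 + \frac{5485639189530017}{508881}} = \frac{1}{\frac{5485208165796374}{508881}} = \frac{508881}{5485208165796374}$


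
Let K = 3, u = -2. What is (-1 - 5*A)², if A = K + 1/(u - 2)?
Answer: 3481/16 ≈ 217.56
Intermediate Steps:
A = 11/4 (A = 3 + 1/(-2 - 2) = 3 + 1/(-4) = 3 - ¼ = 11/4 ≈ 2.7500)
(-1 - 5*A)² = (-1 - 5*11/4)² = (-1 - 55/4)² = (-59/4)² = 3481/16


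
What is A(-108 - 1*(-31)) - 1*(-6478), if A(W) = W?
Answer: 6401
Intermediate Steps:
A(-108 - 1*(-31)) - 1*(-6478) = (-108 - 1*(-31)) - 1*(-6478) = (-108 + 31) + 6478 = -77 + 6478 = 6401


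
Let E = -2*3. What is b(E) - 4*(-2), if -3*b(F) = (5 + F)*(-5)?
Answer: 19/3 ≈ 6.3333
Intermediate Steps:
E = -6
b(F) = 25/3 + 5*F/3 (b(F) = -(5 + F)*(-5)/3 = -(-25 - 5*F)/3 = 25/3 + 5*F/3)
b(E) - 4*(-2) = (25/3 + (5/3)*(-6)) - 4*(-2) = (25/3 - 10) + 8 = -5/3 + 8 = 19/3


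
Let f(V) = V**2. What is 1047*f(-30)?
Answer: 942300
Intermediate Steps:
1047*f(-30) = 1047*(-30)**2 = 1047*900 = 942300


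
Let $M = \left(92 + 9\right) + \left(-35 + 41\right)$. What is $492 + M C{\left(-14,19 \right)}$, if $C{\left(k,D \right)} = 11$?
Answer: $1669$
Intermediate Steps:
$M = 107$ ($M = 101 + 6 = 107$)
$492 + M C{\left(-14,19 \right)} = 492 + 107 \cdot 11 = 492 + 1177 = 1669$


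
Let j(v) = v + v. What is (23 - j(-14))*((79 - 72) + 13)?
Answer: 1020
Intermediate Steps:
j(v) = 2*v
(23 - j(-14))*((79 - 72) + 13) = (23 - 2*(-14))*((79 - 72) + 13) = (23 - 1*(-28))*(7 + 13) = (23 + 28)*20 = 51*20 = 1020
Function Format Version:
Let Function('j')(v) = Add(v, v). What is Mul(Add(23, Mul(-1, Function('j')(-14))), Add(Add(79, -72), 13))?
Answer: 1020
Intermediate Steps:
Function('j')(v) = Mul(2, v)
Mul(Add(23, Mul(-1, Function('j')(-14))), Add(Add(79, -72), 13)) = Mul(Add(23, Mul(-1, Mul(2, -14))), Add(Add(79, -72), 13)) = Mul(Add(23, Mul(-1, -28)), Add(7, 13)) = Mul(Add(23, 28), 20) = Mul(51, 20) = 1020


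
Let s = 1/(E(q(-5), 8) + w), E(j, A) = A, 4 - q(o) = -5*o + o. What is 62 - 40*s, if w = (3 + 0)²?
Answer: 1014/17 ≈ 59.647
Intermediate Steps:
q(o) = 4 + 4*o (q(o) = 4 - (-5*o + o) = 4 - (-4)*o = 4 + 4*o)
w = 9 (w = 3² = 9)
s = 1/17 (s = 1/(8 + 9) = 1/17 ≈ 0.058824)
62 - 40*s = 62 - 40*1/17 = 62 - 40/17 = 1014/17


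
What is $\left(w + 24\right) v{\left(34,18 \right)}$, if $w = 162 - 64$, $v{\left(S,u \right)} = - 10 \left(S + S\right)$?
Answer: $-82960$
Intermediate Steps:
$v{\left(S,u \right)} = - 20 S$ ($v{\left(S,u \right)} = - 10 \cdot 2 S = - 20 S$)
$w = 98$
$\left(w + 24\right) v{\left(34,18 \right)} = \left(98 + 24\right) \left(\left(-20\right) 34\right) = 122 \left(-680\right) = -82960$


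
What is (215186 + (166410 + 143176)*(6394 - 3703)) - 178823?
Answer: 833132289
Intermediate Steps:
(215186 + (166410 + 143176)*(6394 - 3703)) - 178823 = (215186 + 309586*2691) - 178823 = (215186 + 833095926) - 178823 = 833311112 - 178823 = 833132289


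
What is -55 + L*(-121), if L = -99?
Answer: 11924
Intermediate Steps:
-55 + L*(-121) = -55 - 99*(-121) = -55 + 11979 = 11924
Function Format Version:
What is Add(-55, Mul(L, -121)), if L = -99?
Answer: 11924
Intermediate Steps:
Add(-55, Mul(L, -121)) = Add(-55, Mul(-99, -121)) = Add(-55, 11979) = 11924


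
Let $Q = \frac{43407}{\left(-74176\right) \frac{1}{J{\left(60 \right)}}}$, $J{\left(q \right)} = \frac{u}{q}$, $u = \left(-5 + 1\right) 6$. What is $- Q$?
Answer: $- \frac{43407}{185440} \approx -0.23408$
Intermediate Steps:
$u = -24$ ($u = \left(-4\right) 6 = -24$)
$J{\left(q \right)} = - \frac{24}{q}$
$Q = \frac{43407}{185440}$ ($Q = \frac{43407}{\left(-74176\right) \frac{1}{\left(-24\right) \frac{1}{60}}} = \frac{43407}{\left(-74176\right) \frac{1}{- \frac{2}{5}}} = \frac{43407}{\left(-74176\right) \left(- \frac{5}{2}\right)} = \frac{43407}{185440} \approx 0.23408$)
$- Q = \left(-1\right) \frac{43407}{185440} = - \frac{43407}{185440}$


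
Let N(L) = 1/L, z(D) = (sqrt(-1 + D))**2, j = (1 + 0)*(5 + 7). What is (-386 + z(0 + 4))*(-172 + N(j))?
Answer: 790129/12 ≈ 65844.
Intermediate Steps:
j = 12 (j = 1*12 = 12)
z(D) = -1 + D
(-386 + z(0 + 4))*(-172 + N(j)) = (-386 + (-1 + (0 + 4)))*(-172 + 1/12) = (-386 + (-1 + 4))*(-172 + 1/12) = (-386 + 3)*(-2063/12) = -383*(-2063/12) = 790129/12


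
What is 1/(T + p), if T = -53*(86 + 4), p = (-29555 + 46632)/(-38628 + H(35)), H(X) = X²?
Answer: -37403/178429387 ≈ -0.00020962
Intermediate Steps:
p = -17077/37403 (p = (-29555 + 46632)/(-38628 + 35²) = 17077/(-38628 + 1225) = 17077/(-37403) = 17077*(-1/37403) = -17077/37403 ≈ -0.45657)
T = -4770 (T = -53*90 = -4770)
1/(T + p) = 1/(-4770 - 17077/37403) = 1/(-178429387/37403) = -37403/178429387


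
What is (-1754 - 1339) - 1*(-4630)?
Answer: 1537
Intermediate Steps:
(-1754 - 1339) - 1*(-4630) = -3093 + 4630 = 1537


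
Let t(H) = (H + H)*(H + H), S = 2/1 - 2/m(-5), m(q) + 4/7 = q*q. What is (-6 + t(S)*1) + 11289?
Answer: 330356539/29241 ≈ 11298.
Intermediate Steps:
m(q) = -4/7 + q² (m(q) = -4/7 + q*q = -4/7 + q²)
S = 328/171 (S = 2/1 - 2/(-4/7 + (-5)²) = 2*1 - 2/(-4/7 + 25) = 2 - 2/171/7 = 2 - 2*7/171 = 2 - 14/171 = 328/171 ≈ 1.9181)
t(H) = 4*H² (t(H) = (2*H)*(2*H) = 4*H²)
(-6 + t(S)*1) + 11289 = (-6 + (4*(328/171)²)*1) + 11289 = (-6 + (4*(107584/29241))*1) + 11289 = (-6 + (430336/29241)*1) + 11289 = (-6 + 430336/29241) + 11289 = 254890/29241 + 11289 = 330356539/29241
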